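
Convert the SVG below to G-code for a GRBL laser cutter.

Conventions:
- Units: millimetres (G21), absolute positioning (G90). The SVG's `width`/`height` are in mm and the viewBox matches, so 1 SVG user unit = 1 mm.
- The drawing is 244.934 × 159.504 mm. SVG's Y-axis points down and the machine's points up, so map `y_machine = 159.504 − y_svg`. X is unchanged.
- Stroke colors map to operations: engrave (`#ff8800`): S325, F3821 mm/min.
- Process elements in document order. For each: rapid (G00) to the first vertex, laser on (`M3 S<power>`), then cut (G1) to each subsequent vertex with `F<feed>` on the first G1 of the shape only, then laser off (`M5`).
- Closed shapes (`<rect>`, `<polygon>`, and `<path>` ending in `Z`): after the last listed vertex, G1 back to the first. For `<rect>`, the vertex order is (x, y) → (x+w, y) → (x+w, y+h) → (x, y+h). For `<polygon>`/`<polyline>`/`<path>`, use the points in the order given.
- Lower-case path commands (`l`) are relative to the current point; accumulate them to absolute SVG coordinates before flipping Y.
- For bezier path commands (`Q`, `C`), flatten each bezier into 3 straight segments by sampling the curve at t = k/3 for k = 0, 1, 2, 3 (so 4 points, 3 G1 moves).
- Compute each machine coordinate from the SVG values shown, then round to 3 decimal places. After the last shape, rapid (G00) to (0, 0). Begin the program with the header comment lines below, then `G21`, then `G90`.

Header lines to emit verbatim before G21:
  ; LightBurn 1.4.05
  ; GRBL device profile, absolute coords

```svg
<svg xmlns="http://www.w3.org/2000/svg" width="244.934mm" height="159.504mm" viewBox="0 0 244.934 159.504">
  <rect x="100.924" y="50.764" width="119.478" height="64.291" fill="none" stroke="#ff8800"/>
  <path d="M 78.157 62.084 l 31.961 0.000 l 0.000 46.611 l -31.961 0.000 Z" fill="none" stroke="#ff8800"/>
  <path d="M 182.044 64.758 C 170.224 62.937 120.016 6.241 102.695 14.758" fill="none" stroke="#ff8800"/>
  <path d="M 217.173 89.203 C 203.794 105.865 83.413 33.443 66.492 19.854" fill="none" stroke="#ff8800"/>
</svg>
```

; LightBurn 1.4.05
; GRBL device profile, absolute coords
G21
G90
G00 X100.924 Y108.740
M3 S325
G1 X220.402 Y108.740 F3821
G1 X220.402 Y44.449
G1 X100.924 Y44.449
G1 X100.924 Y108.740
M5
G00 X78.157 Y97.420
M3 S325
G1 X110.118 Y97.420 F3821
G1 X110.118 Y50.809
G1 X78.157 Y50.809
G1 X78.157 Y97.420
M5
G00 X182.044 Y94.746
M3 S325
G1 X160.068 Y110.411 F3821
G1 X128.339 Y135.973
G1 X102.695 Y144.746
M5
G00 X217.173 Y70.301
M3 S325
G1 X175.922 Y77.855 F3821
G1 X110.105 Y111.928
G1 X66.492 Y139.650
M5
G00 X0.000 Y0.000

Since the viewBox matches the mm dimensions, user units are millimetres directly. The only transform is the Y-flip y_m = 159.504 − y_svg.

Shape 1 is a rectangle drawn with `<rect>`. Its stroke #ff8800 means engrave at S325, F3821. After flipping Y the toolpath is (100.924,108.740) → (220.402,108.740) → (220.402,44.449) → (100.924,44.449) → (100.924,108.740), returning to the start.

Shape 2 is a rectangle drawn with `<path>`. Its stroke #ff8800 means engrave at S325, F3821. After flipping Y the toolpath is (78.157,97.420) → (110.118,97.420) → (110.118,50.809) → (78.157,50.809) → (78.157,97.420), returning to the start.

Shape 3 is a cubic bezier drawn with `<path>`. Its stroke #ff8800 means engrave at S325, F3821. After flipping Y the toolpath is (182.044,94.746) → (160.068,110.411) → (128.339,135.973) → (102.695,144.746).

Shape 4 is a cubic bezier drawn with `<path>`. Its stroke #ff8800 means engrave at S325, F3821. After flipping Y the toolpath is (217.173,70.301) → (175.922,77.855) → (110.105,111.928) → (66.492,139.650).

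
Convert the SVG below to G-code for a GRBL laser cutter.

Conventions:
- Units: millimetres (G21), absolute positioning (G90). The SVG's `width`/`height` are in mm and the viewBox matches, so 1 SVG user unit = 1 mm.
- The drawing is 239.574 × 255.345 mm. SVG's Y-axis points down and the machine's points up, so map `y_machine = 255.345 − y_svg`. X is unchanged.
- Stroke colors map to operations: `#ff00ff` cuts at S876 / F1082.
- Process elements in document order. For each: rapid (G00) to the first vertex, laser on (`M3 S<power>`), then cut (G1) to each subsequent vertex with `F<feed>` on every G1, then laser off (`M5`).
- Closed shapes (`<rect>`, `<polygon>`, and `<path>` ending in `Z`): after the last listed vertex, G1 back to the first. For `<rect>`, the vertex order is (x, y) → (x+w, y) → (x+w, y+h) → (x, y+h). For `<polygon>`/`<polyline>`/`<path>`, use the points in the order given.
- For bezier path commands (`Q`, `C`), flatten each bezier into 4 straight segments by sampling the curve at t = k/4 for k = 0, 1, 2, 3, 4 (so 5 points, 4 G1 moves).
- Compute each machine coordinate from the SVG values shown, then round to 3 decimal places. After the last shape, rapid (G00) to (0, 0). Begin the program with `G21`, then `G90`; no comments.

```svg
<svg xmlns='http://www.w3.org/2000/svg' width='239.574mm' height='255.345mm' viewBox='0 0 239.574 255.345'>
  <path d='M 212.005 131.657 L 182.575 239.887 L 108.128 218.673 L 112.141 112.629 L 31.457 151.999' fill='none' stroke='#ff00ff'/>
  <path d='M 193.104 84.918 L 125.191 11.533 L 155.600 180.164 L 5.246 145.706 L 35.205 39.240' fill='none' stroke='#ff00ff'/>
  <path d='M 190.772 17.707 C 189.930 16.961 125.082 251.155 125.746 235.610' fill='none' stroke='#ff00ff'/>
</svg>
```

G21
G90
G00 X212.005 Y123.688
M3 S876
G1 X182.575 Y15.458 F1082
G1 X108.128 Y36.672 F1082
G1 X112.141 Y142.716 F1082
G1 X31.457 Y103.346 F1082
M5
G00 X193.104 Y170.427
M3 S876
G1 X125.191 Y243.812 F1082
G1 X155.600 Y75.181 F1082
G1 X5.246 Y109.639 F1082
G1 X35.205 Y216.105 F1082
M5
G00 X190.772 Y237.638
M3 S876
G1 X180.163 Y201.719 F1082
G1 X157.694 Y123.137 F1082
G1 X135.508 Y47.329 F1082
G1 X125.746 Y19.735 F1082
M5
G00 X0.000 Y0.000

Since the viewBox matches the mm dimensions, user units are millimetres directly. The only transform is the Y-flip y_m = 255.345 − y_svg.

Shape 1 is a open polyline drawn with `<path>`. Its stroke #ff00ff means cut at S876, F1082. After flipping Y the toolpath is (212.005,123.688) → (182.575,15.458) → (108.128,36.672) → (112.141,142.716) → (31.457,103.346).

Shape 2 is a open polyline drawn with `<path>`. Its stroke #ff00ff means cut at S876, F1082. After flipping Y the toolpath is (193.104,170.427) → (125.191,243.812) → (155.600,75.181) → (5.246,109.639) → (35.205,216.105).

Shape 3 is a cubic bezier drawn with `<path>`. Its stroke #ff00ff means cut at S876, F1082. After flipping Y the toolpath is (190.772,237.638) → (180.163,201.719) → (157.694,123.137) → (135.508,47.329) → (125.746,19.735).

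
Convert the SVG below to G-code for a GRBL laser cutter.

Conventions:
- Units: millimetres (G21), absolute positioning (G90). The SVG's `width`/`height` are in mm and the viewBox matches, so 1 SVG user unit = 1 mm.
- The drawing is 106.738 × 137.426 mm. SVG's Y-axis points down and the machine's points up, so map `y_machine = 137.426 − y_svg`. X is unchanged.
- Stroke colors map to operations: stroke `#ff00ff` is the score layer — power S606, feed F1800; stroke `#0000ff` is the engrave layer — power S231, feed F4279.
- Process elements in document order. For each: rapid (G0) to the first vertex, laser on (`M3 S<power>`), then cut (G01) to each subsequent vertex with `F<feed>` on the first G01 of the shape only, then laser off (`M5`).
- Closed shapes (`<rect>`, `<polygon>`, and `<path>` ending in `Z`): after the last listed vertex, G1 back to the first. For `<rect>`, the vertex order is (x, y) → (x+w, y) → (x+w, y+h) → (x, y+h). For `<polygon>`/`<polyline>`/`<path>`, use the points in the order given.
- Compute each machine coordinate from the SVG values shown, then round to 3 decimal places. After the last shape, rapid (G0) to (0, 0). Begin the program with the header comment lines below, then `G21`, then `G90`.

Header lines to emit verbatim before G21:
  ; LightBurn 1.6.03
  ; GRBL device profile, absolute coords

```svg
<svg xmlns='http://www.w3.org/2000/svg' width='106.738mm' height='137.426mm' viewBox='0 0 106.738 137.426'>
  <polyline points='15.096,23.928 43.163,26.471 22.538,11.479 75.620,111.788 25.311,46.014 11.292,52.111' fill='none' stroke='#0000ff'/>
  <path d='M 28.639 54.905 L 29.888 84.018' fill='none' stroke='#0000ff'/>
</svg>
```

Since the viewBox matches the mm dimensions, user units are millimetres directly. The only transform is the Y-flip y_m = 137.426 − y_svg.

Shape 1 is a open polyline drawn with `<polyline>`. Its stroke #0000ff means engrave at S231, F4279. After flipping Y the toolpath is (15.096,113.498) → (43.163,110.955) → (22.538,125.947) → (75.620,25.638) → (25.311,91.412) → (11.292,85.315).

Shape 2 is a line segment drawn with `<path>`. Its stroke #0000ff means engrave at S231, F4279. After flipping Y the toolpath is (28.639,82.521) → (29.888,53.408).

; LightBurn 1.6.03
; GRBL device profile, absolute coords
G21
G90
G0 X15.096 Y113.498
M3 S231
G01 X43.163 Y110.955 F4279
G01 X22.538 Y125.947
G01 X75.620 Y25.638
G01 X25.311 Y91.412
G01 X11.292 Y85.315
M5
G0 X28.639 Y82.521
M3 S231
G01 X29.888 Y53.408 F4279
M5
G0 X0.000 Y0.000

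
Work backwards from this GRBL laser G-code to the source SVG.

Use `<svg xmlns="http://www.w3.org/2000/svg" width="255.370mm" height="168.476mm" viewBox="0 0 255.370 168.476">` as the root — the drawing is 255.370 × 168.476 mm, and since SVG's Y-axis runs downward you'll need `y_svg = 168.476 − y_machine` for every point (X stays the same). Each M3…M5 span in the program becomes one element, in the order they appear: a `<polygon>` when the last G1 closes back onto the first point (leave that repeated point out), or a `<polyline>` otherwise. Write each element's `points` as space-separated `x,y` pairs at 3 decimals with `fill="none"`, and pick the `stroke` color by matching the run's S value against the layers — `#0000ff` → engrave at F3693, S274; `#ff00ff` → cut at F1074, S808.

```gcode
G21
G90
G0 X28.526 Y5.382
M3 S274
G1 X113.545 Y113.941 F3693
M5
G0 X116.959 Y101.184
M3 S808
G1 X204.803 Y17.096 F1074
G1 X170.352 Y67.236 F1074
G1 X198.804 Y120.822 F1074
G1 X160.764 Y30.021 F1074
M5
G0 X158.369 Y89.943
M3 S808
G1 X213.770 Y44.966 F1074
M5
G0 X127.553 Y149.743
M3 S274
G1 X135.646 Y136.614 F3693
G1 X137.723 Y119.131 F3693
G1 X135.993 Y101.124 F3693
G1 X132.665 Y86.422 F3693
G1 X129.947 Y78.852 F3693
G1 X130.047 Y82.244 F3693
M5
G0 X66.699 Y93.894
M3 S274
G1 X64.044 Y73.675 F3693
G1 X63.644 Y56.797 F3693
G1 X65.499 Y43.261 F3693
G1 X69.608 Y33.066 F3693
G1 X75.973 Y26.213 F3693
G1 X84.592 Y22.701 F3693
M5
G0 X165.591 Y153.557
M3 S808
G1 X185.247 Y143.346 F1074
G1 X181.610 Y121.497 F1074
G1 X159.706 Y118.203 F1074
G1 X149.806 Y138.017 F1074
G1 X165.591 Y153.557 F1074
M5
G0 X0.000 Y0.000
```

<svg xmlns="http://www.w3.org/2000/svg" width="255.370mm" height="168.476mm" viewBox="0 0 255.370 168.476">
  <polyline points="28.526,163.094 113.545,54.535" fill="none" stroke="#0000ff"/>
  <polyline points="116.959,67.292 204.803,151.380 170.352,101.240 198.804,47.654 160.764,138.455" fill="none" stroke="#ff00ff"/>
  <polyline points="158.369,78.533 213.770,123.510" fill="none" stroke="#ff00ff"/>
  <polyline points="127.553,18.733 135.646,31.862 137.723,49.345 135.993,67.352 132.665,82.054 129.947,89.624 130.047,86.232" fill="none" stroke="#0000ff"/>
  <polyline points="66.699,74.582 64.044,94.801 63.644,111.679 65.499,125.215 69.608,135.410 75.973,142.263 84.592,145.775" fill="none" stroke="#0000ff"/>
  <polygon points="165.591,14.919 185.247,25.130 181.610,46.979 159.706,50.273 149.806,30.459" fill="none" stroke="#ff00ff"/>
</svg>

Each laser-on run becomes one SVG element. Flip Y back into SVG space with y_svg = 168.476 − y_machine.

Run 1: S274 ⇒ engrave layer `#0000ff`. The run is open, so emit a `<polyline>` with points (Y-flipped): 28.526,163.094 113.545,54.535.

Run 2: the run's S808 means `#ff00ff` (cut). The run is open, so emit a `<polyline>` with points (Y-flipped): 116.959,67.292 204.803,151.380 170.352,101.240 198.804,47.654 160.764,138.455.

Run 3: S808 ⇒ cut layer `#ff00ff`. The run is open, so emit a `<polyline>` with points (Y-flipped): 158.369,78.533 213.770,123.510.

Run 4: the run's S274 means `#0000ff` (engrave). The run is open, so emit a `<polyline>` with points (Y-flipped): 127.553,18.733 135.646,31.862 137.723,49.345 135.993,67.352 132.665,82.054 129.947,89.624 130.047,86.232.

Run 5: the run's S274 means `#0000ff` (engrave). The run is open, so emit a `<polyline>` with points (Y-flipped): 66.699,74.582 64.044,94.801 63.644,111.679 65.499,125.215 69.608,135.410 75.973,142.263 84.592,145.775.

Run 6: power S808 maps to stroke `#ff00ff` (cut). The run returns to its start, so emit a `<polygon>` with points (Y-flipped): 165.591,14.919 185.247,25.130 181.610,46.979 159.706,50.273 149.806,30.459.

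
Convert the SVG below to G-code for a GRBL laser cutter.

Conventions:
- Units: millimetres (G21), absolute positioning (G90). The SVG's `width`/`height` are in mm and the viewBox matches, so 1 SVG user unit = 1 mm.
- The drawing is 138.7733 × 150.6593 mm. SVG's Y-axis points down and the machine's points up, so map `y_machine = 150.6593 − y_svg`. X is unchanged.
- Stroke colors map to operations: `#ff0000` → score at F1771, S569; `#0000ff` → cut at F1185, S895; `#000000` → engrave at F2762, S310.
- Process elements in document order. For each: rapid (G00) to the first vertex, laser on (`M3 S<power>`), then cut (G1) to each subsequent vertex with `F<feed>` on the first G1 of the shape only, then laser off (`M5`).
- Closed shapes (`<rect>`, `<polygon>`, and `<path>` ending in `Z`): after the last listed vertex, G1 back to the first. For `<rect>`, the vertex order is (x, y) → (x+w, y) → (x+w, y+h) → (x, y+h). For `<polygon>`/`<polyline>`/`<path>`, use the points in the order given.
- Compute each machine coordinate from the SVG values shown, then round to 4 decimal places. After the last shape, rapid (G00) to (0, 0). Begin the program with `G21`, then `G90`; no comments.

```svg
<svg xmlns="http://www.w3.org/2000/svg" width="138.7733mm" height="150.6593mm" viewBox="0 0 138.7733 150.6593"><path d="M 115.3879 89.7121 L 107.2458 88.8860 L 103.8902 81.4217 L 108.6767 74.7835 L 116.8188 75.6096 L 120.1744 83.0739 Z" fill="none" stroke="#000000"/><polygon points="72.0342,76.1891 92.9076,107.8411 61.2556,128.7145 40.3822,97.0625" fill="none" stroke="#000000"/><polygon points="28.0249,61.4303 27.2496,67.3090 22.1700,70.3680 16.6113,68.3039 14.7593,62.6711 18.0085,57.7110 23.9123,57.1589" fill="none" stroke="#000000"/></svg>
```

G21
G90
G00 X115.3879 Y60.9472
M3 S310
G1 X107.2458 Y61.7733 F2762
G1 X103.8902 Y69.2376
G1 X108.6767 Y75.8758
G1 X116.8188 Y75.0497
G1 X120.1744 Y67.5854
G1 X115.3879 Y60.9472
M5
G00 X72.0342 Y74.4702
M3 S310
G1 X92.9076 Y42.8182 F2762
G1 X61.2556 Y21.9448
G1 X40.3822 Y53.5968
G1 X72.0342 Y74.4702
M5
G00 X28.0249 Y89.2290
M3 S310
G1 X27.2496 Y83.3503 F2762
G1 X22.1700 Y80.2913
G1 X16.6113 Y82.3554
G1 X14.7593 Y87.9882
G1 X18.0085 Y92.9483
G1 X23.9123 Y93.5004
G1 X28.0249 Y89.2290
M5
G00 X0.0000 Y0.0000

viewBox `0 0 138.7733 150.6593` with mm width/height → 1 unit = 1 mm. Flip: y_m = 150.6593 − y_svg.

**Shape 1** — `<path>` regular polygon, stroke `#000000` → engrave (S310, F2762). Machine vertices: (115.3879,60.9472) → (107.2458,61.7733) → (103.8902,69.2376) → (108.6767,75.8758) → (116.8188,75.0497) → (120.1744,67.5854) → (115.3879,60.9472). Closed: final G1 returns to the first vertex.

**Shape 2** — `<polygon>` regular polygon, stroke `#000000` → engrave (S310, F2762). Machine vertices: (72.0342,74.4702) → (92.9076,42.8182) → (61.2556,21.9448) → (40.3822,53.5968) → (72.0342,74.4702). Closed: final G1 returns to the first vertex.

**Shape 3** — `<polygon>` regular polygon, stroke `#000000` → engrave (S310, F2762). Machine vertices: (28.0249,89.2290) → (27.2496,83.3503) → (22.1700,80.2913) → (16.6113,82.3554) → (14.7593,87.9882) → (18.0085,92.9483) → (23.9123,93.5004) → (28.0249,89.2290). Closed: final G1 returns to the first vertex.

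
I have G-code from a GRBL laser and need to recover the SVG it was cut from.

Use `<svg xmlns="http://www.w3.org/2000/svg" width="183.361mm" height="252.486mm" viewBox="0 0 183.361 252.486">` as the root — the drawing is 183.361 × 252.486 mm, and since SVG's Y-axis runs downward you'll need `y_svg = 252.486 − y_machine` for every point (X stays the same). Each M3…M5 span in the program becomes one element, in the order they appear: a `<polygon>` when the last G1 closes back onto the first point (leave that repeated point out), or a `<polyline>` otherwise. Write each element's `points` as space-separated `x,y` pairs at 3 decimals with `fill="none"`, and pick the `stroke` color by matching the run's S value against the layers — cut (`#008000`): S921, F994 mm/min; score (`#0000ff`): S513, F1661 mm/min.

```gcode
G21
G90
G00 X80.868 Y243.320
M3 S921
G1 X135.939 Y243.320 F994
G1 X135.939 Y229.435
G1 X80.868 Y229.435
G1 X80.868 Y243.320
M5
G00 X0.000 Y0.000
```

<svg xmlns="http://www.w3.org/2000/svg" width="183.361mm" height="252.486mm" viewBox="0 0 183.361 252.486">
  <polygon points="80.868,9.166 135.939,9.166 135.939,23.051 80.868,23.051" fill="none" stroke="#008000"/>
</svg>

Each laser-on run becomes one SVG element. Flip Y back into SVG space with y_svg = 252.486 − y_machine. Every run uses S921, so all elements get stroke `#008000` (cut).

Run 1: The run returns to its start, so emit a `<polygon>` with points (Y-flipped): 80.868,9.166 135.939,9.166 135.939,23.051 80.868,23.051.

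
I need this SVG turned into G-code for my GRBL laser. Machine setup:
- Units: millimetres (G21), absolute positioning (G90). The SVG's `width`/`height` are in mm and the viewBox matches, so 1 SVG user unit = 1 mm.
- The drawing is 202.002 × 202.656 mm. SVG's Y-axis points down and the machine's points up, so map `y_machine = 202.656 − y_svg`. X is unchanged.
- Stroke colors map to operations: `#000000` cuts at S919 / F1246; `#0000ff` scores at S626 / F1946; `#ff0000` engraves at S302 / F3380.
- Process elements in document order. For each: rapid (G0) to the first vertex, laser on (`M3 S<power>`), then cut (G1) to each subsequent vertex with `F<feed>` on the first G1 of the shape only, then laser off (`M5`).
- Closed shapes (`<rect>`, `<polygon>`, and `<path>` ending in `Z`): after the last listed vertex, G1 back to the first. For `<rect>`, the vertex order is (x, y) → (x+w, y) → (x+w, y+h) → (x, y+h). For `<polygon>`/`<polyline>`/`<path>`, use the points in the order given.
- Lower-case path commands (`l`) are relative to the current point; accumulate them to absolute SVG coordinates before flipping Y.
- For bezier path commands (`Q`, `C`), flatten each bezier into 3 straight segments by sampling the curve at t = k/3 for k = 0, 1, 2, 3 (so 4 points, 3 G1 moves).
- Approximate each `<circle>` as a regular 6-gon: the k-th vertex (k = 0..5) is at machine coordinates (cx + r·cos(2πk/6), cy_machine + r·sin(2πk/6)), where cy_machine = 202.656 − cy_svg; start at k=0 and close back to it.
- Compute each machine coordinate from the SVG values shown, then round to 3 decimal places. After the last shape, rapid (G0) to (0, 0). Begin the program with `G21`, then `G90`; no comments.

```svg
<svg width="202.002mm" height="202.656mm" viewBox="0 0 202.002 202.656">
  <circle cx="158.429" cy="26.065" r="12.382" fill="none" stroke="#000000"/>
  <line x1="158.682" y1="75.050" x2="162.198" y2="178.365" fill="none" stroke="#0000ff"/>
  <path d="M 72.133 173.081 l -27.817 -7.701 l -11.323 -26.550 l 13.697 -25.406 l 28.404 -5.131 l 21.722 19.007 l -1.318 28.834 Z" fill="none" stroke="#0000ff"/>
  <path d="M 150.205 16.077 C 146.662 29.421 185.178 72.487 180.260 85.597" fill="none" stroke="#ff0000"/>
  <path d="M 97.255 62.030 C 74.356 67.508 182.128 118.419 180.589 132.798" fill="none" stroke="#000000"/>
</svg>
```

viewBox `0 0 202.002 202.656` with mm width/height → 1 unit = 1 mm. Flip: y_m = 202.656 − y_svg.

**Shape 1** — `<circle>` circle, stroke `#000000` → cut (S919, F1246). Machine vertices: (170.811,176.591) → (164.620,187.314) → (152.238,187.314) → (146.047,176.591) → (152.238,165.868) → (164.620,165.868) → (170.811,176.591). Closed: final G1 returns to the first vertex.

**Shape 2** — `<line>` line segment, stroke `#0000ff` → score (S626, F1946). Machine vertices: (158.682,127.606) → (162.198,24.291). Open path.

**Shape 3** — `<path>` regular polygon, stroke `#0000ff` → score (S626, F1946). Machine vertices: (72.133,29.575) → (44.316,37.276) → (32.993,63.826) → (46.690,89.232) → (75.094,94.363) → (96.816,75.356) → (95.498,46.522) → (72.133,29.575). Closed: final G1 returns to the first vertex.

**Shape 4** — `<path>` cubic bezier, stroke `#ff0000` → engrave (S302, F3380). Control points (SVG): P0=(150.205,16.077), P1=(146.662,29.421), P2=(185.178,72.487), P3=(180.260,85.597); sampled at t=k/3. Machine vertices: (150.205,186.579) → (157.515,165.538) → (173.866,137.944) → (180.260,117.059). Open path.

**Shape 5** — `<path>` cubic bezier, stroke `#000000` → cut (S919, F1246). Control points (SVG): P0=(97.255,62.030), P1=(74.356,67.508), P2=(182.128,118.419), P3=(180.589,132.798); sampled at t=k/3. Machine vertices: (97.255,140.626) → (109.025,123.039) → (154.579,93.379) → (180.589,69.858). Open path.

G21
G90
G0 X170.811 Y176.591
M3 S919
G1 X164.620 Y187.314 F1246
G1 X152.238 Y187.314
G1 X146.047 Y176.591
G1 X152.238 Y165.868
G1 X164.620 Y165.868
G1 X170.811 Y176.591
M5
G0 X158.682 Y127.606
M3 S626
G1 X162.198 Y24.291 F1946
M5
G0 X72.133 Y29.575
M3 S626
G1 X44.316 Y37.276 F1946
G1 X32.993 Y63.826
G1 X46.690 Y89.232
G1 X75.094 Y94.363
G1 X96.816 Y75.356
G1 X95.498 Y46.522
G1 X72.133 Y29.575
M5
G0 X150.205 Y186.579
M3 S302
G1 X157.515 Y165.538 F3380
G1 X173.866 Y137.944
G1 X180.260 Y117.059
M5
G0 X97.255 Y140.626
M3 S919
G1 X109.025 Y123.039 F1246
G1 X154.579 Y93.379
G1 X180.589 Y69.858
M5
G0 X0.000 Y0.000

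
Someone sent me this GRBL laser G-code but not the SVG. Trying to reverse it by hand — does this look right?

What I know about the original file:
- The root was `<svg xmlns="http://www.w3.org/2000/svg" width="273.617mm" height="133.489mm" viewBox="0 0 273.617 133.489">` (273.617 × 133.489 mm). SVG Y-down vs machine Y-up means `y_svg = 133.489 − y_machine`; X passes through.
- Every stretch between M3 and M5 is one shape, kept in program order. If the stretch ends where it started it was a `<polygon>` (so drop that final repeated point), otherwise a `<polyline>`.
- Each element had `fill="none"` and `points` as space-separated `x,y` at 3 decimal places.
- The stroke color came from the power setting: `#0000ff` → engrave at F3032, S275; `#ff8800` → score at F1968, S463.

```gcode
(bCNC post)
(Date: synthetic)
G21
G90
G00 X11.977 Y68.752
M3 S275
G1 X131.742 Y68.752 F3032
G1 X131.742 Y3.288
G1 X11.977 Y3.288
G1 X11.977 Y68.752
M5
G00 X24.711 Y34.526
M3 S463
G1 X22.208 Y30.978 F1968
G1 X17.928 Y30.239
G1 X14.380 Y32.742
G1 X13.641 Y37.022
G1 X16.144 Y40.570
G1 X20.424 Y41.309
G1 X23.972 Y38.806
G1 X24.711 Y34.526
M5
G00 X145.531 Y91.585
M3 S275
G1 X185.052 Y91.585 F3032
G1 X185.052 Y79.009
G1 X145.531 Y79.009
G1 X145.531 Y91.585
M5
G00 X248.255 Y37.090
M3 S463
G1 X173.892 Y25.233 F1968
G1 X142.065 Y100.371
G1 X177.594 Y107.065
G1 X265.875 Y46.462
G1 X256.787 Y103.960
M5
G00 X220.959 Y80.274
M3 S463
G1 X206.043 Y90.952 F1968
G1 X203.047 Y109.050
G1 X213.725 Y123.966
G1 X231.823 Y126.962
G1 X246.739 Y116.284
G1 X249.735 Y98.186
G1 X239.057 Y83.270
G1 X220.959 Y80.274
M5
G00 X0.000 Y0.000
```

<svg xmlns="http://www.w3.org/2000/svg" width="273.617mm" height="133.489mm" viewBox="0 0 273.617 133.489">
  <polygon points="11.977,64.737 131.742,64.737 131.742,130.201 11.977,130.201" fill="none" stroke="#0000ff"/>
  <polygon points="24.711,98.963 22.208,102.511 17.928,103.250 14.380,100.747 13.641,96.467 16.144,92.919 20.424,92.180 23.972,94.683" fill="none" stroke="#ff8800"/>
  <polygon points="145.531,41.904 185.052,41.904 185.052,54.480 145.531,54.480" fill="none" stroke="#0000ff"/>
  <polyline points="248.255,96.399 173.892,108.256 142.065,33.118 177.594,26.424 265.875,87.027 256.787,29.529" fill="none" stroke="#ff8800"/>
  <polygon points="220.959,53.215 206.043,42.537 203.047,24.439 213.725,9.523 231.823,6.527 246.739,17.205 249.735,35.303 239.057,50.219" fill="none" stroke="#ff8800"/>
</svg>

Each laser-on run becomes one SVG element. Flip Y back into SVG space with y_svg = 133.489 − y_machine.

Run 1: power S275 maps to stroke `#0000ff` (engrave). The run returns to its start, so emit a `<polygon>` with points (Y-flipped): 11.977,64.737 131.742,64.737 131.742,130.201 11.977,130.201.

Run 2: power S463 maps to stroke `#ff8800` (score). The run returns to its start, so emit a `<polygon>` with points (Y-flipped): 24.711,98.963 22.208,102.511 17.928,103.250 14.380,100.747 13.641,96.467 16.144,92.919 20.424,92.180 23.972,94.683.

Run 3: S275 ⇒ engrave layer `#0000ff`. The run returns to its start, so emit a `<polygon>` with points (Y-flipped): 145.531,41.904 185.052,41.904 185.052,54.480 145.531,54.480.

Run 4: power S463 maps to stroke `#ff8800` (score). The run is open, so emit a `<polyline>` with points (Y-flipped): 248.255,96.399 173.892,108.256 142.065,33.118 177.594,26.424 265.875,87.027 256.787,29.529.

Run 5: power S463 maps to stroke `#ff8800` (score). The run returns to its start, so emit a `<polygon>` with points (Y-flipped): 220.959,53.215 206.043,42.537 203.047,24.439 213.725,9.523 231.823,6.527 246.739,17.205 249.735,35.303 239.057,50.219.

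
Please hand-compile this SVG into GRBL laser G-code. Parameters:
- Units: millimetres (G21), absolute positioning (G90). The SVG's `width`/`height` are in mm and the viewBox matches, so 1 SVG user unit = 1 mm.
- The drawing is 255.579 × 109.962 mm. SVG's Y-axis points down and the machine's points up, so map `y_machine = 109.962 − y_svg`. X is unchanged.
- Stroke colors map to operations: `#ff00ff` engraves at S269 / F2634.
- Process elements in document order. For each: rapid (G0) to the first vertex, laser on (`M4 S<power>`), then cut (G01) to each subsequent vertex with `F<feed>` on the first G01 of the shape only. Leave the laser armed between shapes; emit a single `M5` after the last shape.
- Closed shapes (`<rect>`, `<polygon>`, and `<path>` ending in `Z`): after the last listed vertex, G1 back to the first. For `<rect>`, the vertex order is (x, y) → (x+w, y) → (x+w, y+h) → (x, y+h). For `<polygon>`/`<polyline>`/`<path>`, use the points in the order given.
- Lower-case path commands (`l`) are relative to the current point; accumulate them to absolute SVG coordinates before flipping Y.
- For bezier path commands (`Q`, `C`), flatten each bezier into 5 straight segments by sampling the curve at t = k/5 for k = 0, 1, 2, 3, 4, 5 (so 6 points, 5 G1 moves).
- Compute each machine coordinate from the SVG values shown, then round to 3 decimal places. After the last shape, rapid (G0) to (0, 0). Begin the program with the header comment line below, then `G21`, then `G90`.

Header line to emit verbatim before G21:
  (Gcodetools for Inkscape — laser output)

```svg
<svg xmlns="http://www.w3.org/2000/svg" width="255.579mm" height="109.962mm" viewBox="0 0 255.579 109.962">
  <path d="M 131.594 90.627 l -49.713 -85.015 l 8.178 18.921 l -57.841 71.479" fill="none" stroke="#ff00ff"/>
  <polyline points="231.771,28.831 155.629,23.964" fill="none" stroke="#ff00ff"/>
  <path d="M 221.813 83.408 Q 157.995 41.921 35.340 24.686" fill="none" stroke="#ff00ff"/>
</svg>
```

(Gcodetools for Inkscape — laser output)
G21
G90
G0 X131.594 Y19.335
M4 S269
G01 X81.881 Y104.350 F2634
G01 X90.059 Y85.429
G01 X32.218 Y13.950
G0 X231.771 Y81.131
M4 S269
G01 X155.629 Y85.998 F2634
G0 X221.813 Y26.554
M4 S269
G01 X193.932 Y42.179 F2634
G01 X161.345 Y55.863
G01 X124.050 Y67.608
G01 X82.049 Y77.412
G01 X35.340 Y85.276
M5
G0 X0.000 Y0.000

Since the viewBox matches the mm dimensions, user units are millimetres directly. The only transform is the Y-flip y_m = 109.962 − y_svg.

Shape 1 is a open polyline drawn with `<path>`. Its stroke #ff00ff means engrave at S269, F2634. After flipping Y the toolpath is (131.594,19.335) → (81.881,104.350) → (90.059,85.429) → (32.218,13.950).

Shape 2 is a line segment drawn with `<polyline>`. Its stroke #ff00ff means engrave at S269, F2634. After flipping Y the toolpath is (231.771,81.131) → (155.629,85.998).

Shape 3 is a quadratic bezier drawn with `<path>`. Its stroke #ff00ff means engrave at S269, F2634. After flipping Y the toolpath is (221.813,26.554) → (193.932,42.179) → (161.345,55.863) → (124.050,67.608) → (82.049,77.412) → (35.340,85.276).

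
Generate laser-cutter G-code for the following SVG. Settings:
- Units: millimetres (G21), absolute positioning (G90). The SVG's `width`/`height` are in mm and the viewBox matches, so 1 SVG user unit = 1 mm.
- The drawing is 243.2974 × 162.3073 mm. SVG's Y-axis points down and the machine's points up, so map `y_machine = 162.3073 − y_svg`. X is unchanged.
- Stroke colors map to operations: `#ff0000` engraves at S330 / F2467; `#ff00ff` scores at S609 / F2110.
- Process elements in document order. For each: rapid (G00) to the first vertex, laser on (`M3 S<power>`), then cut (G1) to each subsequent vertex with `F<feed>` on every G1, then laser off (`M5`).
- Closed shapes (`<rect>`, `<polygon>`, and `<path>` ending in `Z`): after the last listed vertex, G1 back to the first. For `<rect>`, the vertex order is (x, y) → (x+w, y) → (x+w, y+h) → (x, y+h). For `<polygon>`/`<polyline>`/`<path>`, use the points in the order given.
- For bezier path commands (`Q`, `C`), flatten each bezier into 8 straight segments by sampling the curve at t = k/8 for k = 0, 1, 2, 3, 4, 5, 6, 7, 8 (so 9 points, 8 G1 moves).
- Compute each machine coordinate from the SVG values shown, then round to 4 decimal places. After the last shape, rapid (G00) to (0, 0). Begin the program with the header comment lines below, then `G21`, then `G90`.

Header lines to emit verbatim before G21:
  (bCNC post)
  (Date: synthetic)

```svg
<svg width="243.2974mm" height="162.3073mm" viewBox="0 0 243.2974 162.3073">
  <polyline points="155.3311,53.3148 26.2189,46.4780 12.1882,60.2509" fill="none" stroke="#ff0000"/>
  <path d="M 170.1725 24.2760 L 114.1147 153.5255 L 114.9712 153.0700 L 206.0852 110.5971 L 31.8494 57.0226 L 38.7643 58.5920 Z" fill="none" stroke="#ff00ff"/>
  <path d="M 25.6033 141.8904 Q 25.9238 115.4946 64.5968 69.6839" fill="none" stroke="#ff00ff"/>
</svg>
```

(bCNC post)
(Date: synthetic)
G21
G90
G00 X155.3311 Y108.9925
M3 S330
G1 X26.2189 Y115.8293 F2467
G1 X12.1882 Y102.0564 F2467
M5
G00 X170.1725 Y138.0313
M3 S609
G1 X114.1147 Y8.7818 F2110
G1 X114.9712 Y9.2373 F2110
G1 X206.0852 Y51.7102 F2110
G1 X31.8494 Y105.2847 F2110
G1 X38.7643 Y103.7153 F2110
G1 X170.1725 Y138.0313 F2110
M5
G00 X25.6033 Y20.4169
M3 S609
G1 X26.2827 Y27.3192 F2110
G1 X28.1606 Y34.8282 F2110
G1 X31.2370 Y42.9440 F2110
G1 X35.5119 Y51.6664 F2110
G1 X40.9854 Y60.9956 F2110
G1 X47.6573 Y70.9315 F2110
G1 X55.5278 Y81.4741 F2110
G1 X64.5968 Y92.6234 F2110
M5
G00 X0.0000 Y0.0000

1 u = 1 mm; y_m = 162.3073 − y.

[1] `<polyline>` open polyline, #ff0000→engrave S330 F2467: (155.3311,108.9925) → (26.2189,115.8293) → (12.1882,102.0564)

[2] `<path>` closed polygon, #ff00ff→score S609 F2110: (170.1725,138.0313) → (114.1147,8.7818) → (114.9712,9.2373) → (206.0852,51.7102) → (31.8494,105.2847) → (38.7643,103.7153) → (170.1725,138.0313) (closed)

[3] `<path>` quadratic bezier, #ff00ff→score S609 F2110: (25.6033,20.4169) → (26.2827,27.3192) → (28.1606,34.8282) → (31.2370,42.9440) → (35.5119,51.6664) → (40.9854,60.9956) → (47.6573,70.9315) → (55.5278,81.4741) → (64.5968,92.6234)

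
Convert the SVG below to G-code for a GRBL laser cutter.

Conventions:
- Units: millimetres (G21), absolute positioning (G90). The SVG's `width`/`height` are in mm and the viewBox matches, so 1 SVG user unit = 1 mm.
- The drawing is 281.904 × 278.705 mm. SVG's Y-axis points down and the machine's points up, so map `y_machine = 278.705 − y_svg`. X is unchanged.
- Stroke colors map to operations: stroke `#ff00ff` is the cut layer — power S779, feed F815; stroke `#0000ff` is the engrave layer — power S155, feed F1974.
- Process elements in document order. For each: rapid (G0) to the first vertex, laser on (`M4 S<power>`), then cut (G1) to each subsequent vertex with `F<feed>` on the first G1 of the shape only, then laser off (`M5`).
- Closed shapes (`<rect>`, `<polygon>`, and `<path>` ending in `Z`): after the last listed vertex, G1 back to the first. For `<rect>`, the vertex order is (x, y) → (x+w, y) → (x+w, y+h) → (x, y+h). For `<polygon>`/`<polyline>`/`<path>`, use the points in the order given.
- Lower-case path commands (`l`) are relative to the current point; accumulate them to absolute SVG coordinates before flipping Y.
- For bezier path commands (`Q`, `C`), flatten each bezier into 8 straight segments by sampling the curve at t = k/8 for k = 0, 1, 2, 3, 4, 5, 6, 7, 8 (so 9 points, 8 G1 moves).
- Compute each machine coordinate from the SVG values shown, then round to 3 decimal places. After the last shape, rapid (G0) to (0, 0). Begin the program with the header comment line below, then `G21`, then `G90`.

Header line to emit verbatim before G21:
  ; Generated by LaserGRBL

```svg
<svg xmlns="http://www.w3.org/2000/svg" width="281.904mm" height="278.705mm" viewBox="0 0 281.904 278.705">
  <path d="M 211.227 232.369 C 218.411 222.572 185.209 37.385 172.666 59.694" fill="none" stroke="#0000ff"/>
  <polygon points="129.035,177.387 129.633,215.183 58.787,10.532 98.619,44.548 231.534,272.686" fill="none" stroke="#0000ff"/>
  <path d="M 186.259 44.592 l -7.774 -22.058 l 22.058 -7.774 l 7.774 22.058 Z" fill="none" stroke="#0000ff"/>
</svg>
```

; Generated by LaserGRBL
G21
G90
G0 X211.227 Y46.336
M4 S155
G1 X212.147 Y57.483 F1974
G1 X209.996 Y80.587
G1 X205.490 Y111.159
G1 X199.344 Y144.713
G1 X192.273 Y176.763
G1 X184.993 Y202.820
G1 X178.219 Y218.398
G1 X172.666 Y219.011
M5
G0 X129.035 Y101.318
M4 S155
G1 X129.633 Y63.522 F1974
G1 X58.787 Y268.173
G1 X98.619 Y234.157
G1 X231.534 Y6.019
G1 X129.035 Y101.318
M5
G0 X186.259 Y234.113
M4 S155
G1 X178.485 Y256.171 F1974
G1 X200.543 Y263.945
G1 X208.317 Y241.887
G1 X186.259 Y234.113
M5
G0 X0.000 Y0.000

Since the viewBox matches the mm dimensions, user units are millimetres directly. The only transform is the Y-flip y_m = 278.705 − y_svg.

Shape 1 is a cubic bezier drawn with `<path>`. Its stroke #0000ff means engrave at S155, F1974. After flipping Y the toolpath is (211.227,46.336) → (212.147,57.483) → (209.996,80.587) → (205.490,111.159) → (199.344,144.713) → (192.273,176.763) → (184.993,202.820) → (178.219,218.398) → (172.666,219.011).

Shape 2 is a closed polygon drawn with `<polygon>`. Its stroke #0000ff means engrave at S155, F1974. After flipping Y the toolpath is (129.035,101.318) → (129.633,63.522) → (58.787,268.173) → (98.619,234.157) → (231.534,6.019) → (129.035,101.318), returning to the start.

Shape 3 is a regular polygon drawn with `<path>`. Its stroke #0000ff means engrave at S155, F1974. After flipping Y the toolpath is (186.259,234.113) → (178.485,256.171) → (200.543,263.945) → (208.317,241.887) → (186.259,234.113), returning to the start.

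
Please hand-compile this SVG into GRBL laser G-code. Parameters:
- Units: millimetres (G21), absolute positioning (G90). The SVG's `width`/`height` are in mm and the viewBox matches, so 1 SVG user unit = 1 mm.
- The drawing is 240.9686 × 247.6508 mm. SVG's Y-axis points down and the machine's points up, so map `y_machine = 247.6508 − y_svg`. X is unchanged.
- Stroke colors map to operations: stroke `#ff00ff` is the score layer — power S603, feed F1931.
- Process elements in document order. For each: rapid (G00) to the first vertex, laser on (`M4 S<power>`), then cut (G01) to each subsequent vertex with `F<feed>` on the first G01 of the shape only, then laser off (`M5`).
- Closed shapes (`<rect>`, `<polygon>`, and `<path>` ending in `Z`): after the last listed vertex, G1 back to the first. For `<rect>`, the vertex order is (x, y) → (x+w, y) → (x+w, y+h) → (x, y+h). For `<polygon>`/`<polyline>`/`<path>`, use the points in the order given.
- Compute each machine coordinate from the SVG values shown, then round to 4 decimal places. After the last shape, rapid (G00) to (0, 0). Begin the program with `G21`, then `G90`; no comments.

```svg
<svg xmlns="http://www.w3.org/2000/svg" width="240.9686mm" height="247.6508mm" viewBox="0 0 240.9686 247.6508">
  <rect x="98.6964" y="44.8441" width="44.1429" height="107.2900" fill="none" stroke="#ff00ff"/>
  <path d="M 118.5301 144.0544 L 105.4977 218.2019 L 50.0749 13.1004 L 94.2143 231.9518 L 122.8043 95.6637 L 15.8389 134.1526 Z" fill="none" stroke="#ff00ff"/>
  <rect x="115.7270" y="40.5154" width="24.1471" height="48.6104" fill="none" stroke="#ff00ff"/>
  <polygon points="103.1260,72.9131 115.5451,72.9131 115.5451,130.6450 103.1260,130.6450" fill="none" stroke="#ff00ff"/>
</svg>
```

G21
G90
G00 X98.6964 Y202.8067
M4 S603
G01 X142.8393 Y202.8067 F1931
G01 X142.8393 Y95.5167
G01 X98.6964 Y95.5167
G01 X98.6964 Y202.8067
M5
G00 X118.5301 Y103.5964
M4 S603
G01 X105.4977 Y29.4489 F1931
G01 X50.0749 Y234.5504
G01 X94.2143 Y15.6990
G01 X122.8043 Y151.9871
G01 X15.8389 Y113.4982
G01 X118.5301 Y103.5964
M5
G00 X115.7270 Y207.1354
M4 S603
G01 X139.8741 Y207.1354 F1931
G01 X139.8741 Y158.5250
G01 X115.7270 Y158.5250
G01 X115.7270 Y207.1354
M5
G00 X103.1260 Y174.7377
M4 S603
G01 X115.5451 Y174.7377 F1931
G01 X115.5451 Y117.0058
G01 X103.1260 Y117.0058
G01 X103.1260 Y174.7377
M5
G00 X0.0000 Y0.0000

Since the viewBox matches the mm dimensions, user units are millimetres directly. The only transform is the Y-flip y_m = 247.6508 − y_svg.

Shape 1 is a rectangle drawn with `<rect>`. Its stroke #ff00ff means score at S603, F1931. After flipping Y the toolpath is (98.6964,202.8067) → (142.8393,202.8067) → (142.8393,95.5167) → (98.6964,95.5167) → (98.6964,202.8067), returning to the start.

Shape 2 is a closed polygon drawn with `<path>`. Its stroke #ff00ff means score at S603, F1931. After flipping Y the toolpath is (118.5301,103.5964) → (105.4977,29.4489) → (50.0749,234.5504) → (94.2143,15.6990) → (122.8043,151.9871) → (15.8389,113.4982) → (118.5301,103.5964), returning to the start.

Shape 3 is a rectangle drawn with `<rect>`. Its stroke #ff00ff means score at S603, F1931. After flipping Y the toolpath is (115.7270,207.1354) → (139.8741,207.1354) → (139.8741,158.5250) → (115.7270,158.5250) → (115.7270,207.1354), returning to the start.

Shape 4 is a rectangle drawn with `<polygon>`. Its stroke #ff00ff means score at S603, F1931. After flipping Y the toolpath is (103.1260,174.7377) → (115.5451,174.7377) → (115.5451,117.0058) → (103.1260,117.0058) → (103.1260,174.7377), returning to the start.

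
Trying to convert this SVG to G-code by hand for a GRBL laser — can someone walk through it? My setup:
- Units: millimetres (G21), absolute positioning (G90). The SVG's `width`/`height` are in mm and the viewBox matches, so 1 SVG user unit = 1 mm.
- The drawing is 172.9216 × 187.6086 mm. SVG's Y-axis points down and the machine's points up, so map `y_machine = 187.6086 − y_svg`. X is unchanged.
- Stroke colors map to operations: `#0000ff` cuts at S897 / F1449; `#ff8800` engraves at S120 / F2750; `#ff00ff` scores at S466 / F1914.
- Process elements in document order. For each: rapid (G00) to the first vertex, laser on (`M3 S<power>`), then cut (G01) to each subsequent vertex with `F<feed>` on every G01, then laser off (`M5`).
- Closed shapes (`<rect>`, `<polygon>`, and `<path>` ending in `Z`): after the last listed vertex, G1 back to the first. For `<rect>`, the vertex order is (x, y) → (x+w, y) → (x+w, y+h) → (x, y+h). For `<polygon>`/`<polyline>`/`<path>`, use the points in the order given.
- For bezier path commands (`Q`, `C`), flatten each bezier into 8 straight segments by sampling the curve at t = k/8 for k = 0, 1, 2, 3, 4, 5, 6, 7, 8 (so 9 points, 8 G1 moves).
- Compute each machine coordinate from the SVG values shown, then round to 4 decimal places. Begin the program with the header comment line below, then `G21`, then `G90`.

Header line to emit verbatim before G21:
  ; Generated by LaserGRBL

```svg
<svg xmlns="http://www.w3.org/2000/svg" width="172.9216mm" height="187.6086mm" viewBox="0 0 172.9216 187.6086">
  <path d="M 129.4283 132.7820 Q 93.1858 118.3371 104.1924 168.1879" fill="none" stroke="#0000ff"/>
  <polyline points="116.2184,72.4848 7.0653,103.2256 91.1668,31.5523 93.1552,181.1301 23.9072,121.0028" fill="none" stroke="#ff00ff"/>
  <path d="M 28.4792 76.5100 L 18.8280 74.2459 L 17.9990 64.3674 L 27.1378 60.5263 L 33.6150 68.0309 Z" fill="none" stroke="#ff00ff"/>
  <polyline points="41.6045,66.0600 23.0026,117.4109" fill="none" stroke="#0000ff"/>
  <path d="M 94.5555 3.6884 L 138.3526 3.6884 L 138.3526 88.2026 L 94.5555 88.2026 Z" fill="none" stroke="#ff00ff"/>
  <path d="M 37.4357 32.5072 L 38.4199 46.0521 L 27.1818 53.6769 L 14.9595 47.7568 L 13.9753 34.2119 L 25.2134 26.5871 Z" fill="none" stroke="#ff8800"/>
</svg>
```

; Generated by LaserGRBL
G21
G90
G00 X129.4283 Y54.8266
M3 S897
G01 X121.1059 Y57.4332 F1449
G01 X114.2601 Y58.0306 F1449
G01 X108.8908 Y56.6187 F1449
G01 X104.9981 Y53.1976 F1449
G01 X102.5819 Y47.7672 F1449
G01 X101.6422 Y40.3276 F1449
G01 X102.1790 Y30.8788 F1449
G01 X104.1924 Y19.4207 F1449
M5
G00 X116.2184 Y115.1238
M3 S466
G01 X7.0653 Y84.3830 F1914
G01 X91.1668 Y156.0563 F1914
G01 X93.1552 Y6.4785 F1914
G01 X23.9072 Y66.6058 F1914
M5
G00 X28.4792 Y111.0986
M3 S466
G01 X18.8280 Y113.3627 F1914
G01 X17.9990 Y123.2412 F1914
G01 X27.1378 Y127.0823 F1914
G01 X33.6150 Y119.5777 F1914
G01 X28.4792 Y111.0986 F1914
M5
G00 X41.6045 Y121.5486
M3 S897
G01 X23.0026 Y70.1977 F1449
M5
G00 X94.5555 Y183.9202
M3 S466
G01 X138.3526 Y183.9202 F1914
G01 X138.3526 Y99.4060 F1914
G01 X94.5555 Y99.4060 F1914
G01 X94.5555 Y183.9202 F1914
M5
G00 X37.4357 Y155.1014
M3 S120
G01 X38.4199 Y141.5565 F2750
G01 X27.1818 Y133.9317 F2750
G01 X14.9595 Y139.8518 F2750
G01 X13.9753 Y153.3967 F2750
G01 X25.2134 Y161.0215 F2750
G01 X37.4357 Y155.1014 F2750
M5

viewBox `0 0 172.9216 187.6086` with mm width/height → 1 unit = 1 mm. Flip: y_m = 187.6086 − y_svg.

**Shape 1** — `<path>` quadratic bezier, stroke `#0000ff` → cut (S897, F1449). Control points (SVG): P0=(129.4283,132.7820), P1=(93.1858,118.3371), P2=(104.1924,168.1879); sampled at t=k/8. Machine vertices: (129.4283,54.8266) → (121.1059,57.4332) → (114.2601,58.0306) → (108.8908,56.6187) → (104.9981,53.1976) → (102.5819,47.7672) → (101.6422,40.3276) → (102.1790,30.8788) → (104.1924,19.4207). Open path.

**Shape 2** — `<polyline>` open polyline, stroke `#ff00ff` → score (S466, F1914). Machine vertices: (116.2184,115.1238) → (7.0653,84.3830) → (91.1668,156.0563) → (93.1552,6.4785) → (23.9072,66.6058). Open path.

**Shape 3** — `<path>` regular polygon, stroke `#ff00ff` → score (S466, F1914). Machine vertices: (28.4792,111.0986) → (18.8280,113.3627) → (17.9990,123.2412) → (27.1378,127.0823) → (33.6150,119.5777) → (28.4792,111.0986). Closed: final G1 returns to the first vertex.

**Shape 4** — `<polyline>` line segment, stroke `#0000ff` → cut (S897, F1449). Machine vertices: (41.6045,121.5486) → (23.0026,70.1977). Open path.

**Shape 5** — `<path>` rectangle, stroke `#ff00ff` → score (S466, F1914). Machine vertices: (94.5555,183.9202) → (138.3526,183.9202) → (138.3526,99.4060) → (94.5555,99.4060) → (94.5555,183.9202). Closed: final G1 returns to the first vertex.

**Shape 6** — `<path>` regular polygon, stroke `#ff8800` → engrave (S120, F2750). Machine vertices: (37.4357,155.1014) → (38.4199,141.5565) → (27.1818,133.9317) → (14.9595,139.8518) → (13.9753,153.3967) → (25.2134,161.0215) → (37.4357,155.1014). Closed: final G1 returns to the first vertex.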